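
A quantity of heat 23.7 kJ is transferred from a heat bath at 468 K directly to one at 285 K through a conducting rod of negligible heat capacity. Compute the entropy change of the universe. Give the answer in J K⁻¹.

ΔS_total = 32.5 J/K

ΔS_hot = −Q/T_H = −23700/468 = -50.64 J/K and ΔS_cold = +Q/T_C = 23700/285 = 83.16 J/K.
ΔS_total = -50.64 + 83.16 = 32.5 J/K, positive as the second law requires.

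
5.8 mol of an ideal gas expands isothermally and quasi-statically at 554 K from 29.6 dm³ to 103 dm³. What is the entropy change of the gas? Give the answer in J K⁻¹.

ΔS_gas = 60.1 J/K

For an isothermal ideal gas ΔS_gas = nR ln(V₂/V₁) = 5.8 × 8.314 × ln(103/29.6) = 60.1 J/K.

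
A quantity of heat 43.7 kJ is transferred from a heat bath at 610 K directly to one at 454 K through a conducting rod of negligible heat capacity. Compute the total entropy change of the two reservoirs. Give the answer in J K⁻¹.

ΔS_total = 24.6 J/K

ΔS_hot = −Q/T_H = −43700/610 = -71.64 J/K and ΔS_cold = +Q/T_C = 43700/454 = 96.26 J/K.
ΔS_total = -71.64 + 96.26 = 24.6 J/K, positive as the second law requires.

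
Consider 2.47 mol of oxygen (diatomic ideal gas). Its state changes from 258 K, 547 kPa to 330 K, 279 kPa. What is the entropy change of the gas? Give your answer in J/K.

ΔS = nC_p ln(T₂/T₁) − nR ln(P₂/P₁), with C_p = 7R/2 = 29.1 J mol⁻¹ K⁻¹ for a diatomic ideal gas.
ΔS = 2.47 × [29.1 × ln(330/258) − 8.314 × ln(279/547)] = 31.5 J/K.

ΔS = 31.5 J/K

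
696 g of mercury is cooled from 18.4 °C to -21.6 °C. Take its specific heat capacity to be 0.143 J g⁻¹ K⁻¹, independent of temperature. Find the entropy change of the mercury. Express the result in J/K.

In kelvin: T₁ = 291.55 K, T₂ = 251.55 K. ΔS = ∫dQ_rev/T = m c ln(T₂/T₁) = 696 × 0.143 × ln(251.55/291.55) = -14.7 J/K.

ΔS = -14.7 J/K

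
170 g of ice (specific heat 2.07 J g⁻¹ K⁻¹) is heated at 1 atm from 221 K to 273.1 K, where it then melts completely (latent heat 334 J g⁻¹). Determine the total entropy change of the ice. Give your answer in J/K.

Warming step: ΔS₁ = m c ln(T_tr/T_i) = 170 × 2.07 × ln(273.1/221) = 74.49 J/K.
Phase change: ΔS₂ = +mL/T_tr = 170 × 334 / 273.1 = 207.9 J/K.
ΔS_total = (74.49) + (207.9) = 282 J/K.

ΔS = 282 J/K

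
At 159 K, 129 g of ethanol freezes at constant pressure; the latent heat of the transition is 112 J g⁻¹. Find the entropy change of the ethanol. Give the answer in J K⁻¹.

Heat released by the substance: Q = −mL = −129 × 112 = −14448 J.
At constant T, ΔS = Q_rev/T = −14448 / 159 = -90.9 J/K.

ΔS = -90.9 J/K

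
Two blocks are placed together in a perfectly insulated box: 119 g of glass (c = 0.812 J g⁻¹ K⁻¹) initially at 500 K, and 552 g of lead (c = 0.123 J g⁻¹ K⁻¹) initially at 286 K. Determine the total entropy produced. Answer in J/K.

ΔS_total = 5.95 J/K

Energy balance: T_f = (m₁c₁T₁ + m₂c₂T₂)/(m₁c₁ + m₂c₂) = 411.69 K.
ΔS₁ = m₁c₁ ln(T_f/T₁) = 96.628 × ln(411.69/500) = -18.78 J/K.
ΔS₂ = m₂c₂ ln(T_f/T₂) = 67.896 × ln(411.69/286) = 24.73 J/K.
ΔS_total = -18.78 + 24.73 = 5.95 J/K.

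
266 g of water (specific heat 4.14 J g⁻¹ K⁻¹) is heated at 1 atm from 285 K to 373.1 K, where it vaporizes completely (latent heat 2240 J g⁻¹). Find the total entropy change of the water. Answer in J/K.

ΔS = 1890 J/K

Warming step: ΔS₁ = m c ln(T_tr/T_i) = 266 × 4.14 × ln(373.1/285) = 296.6 J/K.
Phase change: ΔS₂ = +mL/T_tr = 266 × 2240 / 373.1 = 1597 J/K.
ΔS_total = (296.6) + (1597) = 1890 J/K.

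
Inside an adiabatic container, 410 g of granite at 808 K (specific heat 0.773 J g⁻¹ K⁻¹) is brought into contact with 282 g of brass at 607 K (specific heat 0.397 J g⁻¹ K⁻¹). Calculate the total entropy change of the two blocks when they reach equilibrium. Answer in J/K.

Energy balance: T_f = (m₁c₁T₁ + m₂c₂T₂)/(m₁c₁ + m₂c₂) = 755.53 K.
ΔS₁ = m₁c₁ ln(T_f/T₁) = 316.93 × ln(755.53/808) = -21.28 J/K.
ΔS₂ = m₂c₂ ln(T_f/T₂) = 111.954 × ln(755.53/607) = 24.51 J/K.
ΔS_total = -21.28 + 24.51 = 3.23 J/K.

ΔS_total = 3.23 J/K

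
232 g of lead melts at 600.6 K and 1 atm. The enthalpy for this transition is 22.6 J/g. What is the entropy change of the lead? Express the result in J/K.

ΔS = 8.73 J/K

Heat absorbed by the substance: Q = mL = 232 × 22.6 = 5243.2 J.
At constant T, ΔS = Q_rev/T = 5243.2 / 600.6 = 8.73 J/K.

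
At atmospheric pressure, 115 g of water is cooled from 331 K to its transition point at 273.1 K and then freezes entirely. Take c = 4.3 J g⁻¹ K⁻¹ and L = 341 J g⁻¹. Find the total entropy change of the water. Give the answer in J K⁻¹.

ΔS = -239 J/K

Cooling step: ΔS₁ = m c ln(T_tr/T_i) = 115 × 4.3 × ln(273.1/331) = -95.08 J/K.
Phase change: ΔS₂ = −mL/T_tr = −115 × 341 / 273.1 = -143.6 J/K.
ΔS_total = (-95.08) + (-143.6) = -239 J/K.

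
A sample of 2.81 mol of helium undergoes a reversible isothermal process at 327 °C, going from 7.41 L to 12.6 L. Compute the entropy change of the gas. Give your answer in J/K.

ΔS_gas = 12.4 J/K

For an isothermal ideal gas ΔS_gas = nR ln(V₂/V₁) = 2.81 × 8.314 × ln(12.6/7.41) = 12.4 J/K.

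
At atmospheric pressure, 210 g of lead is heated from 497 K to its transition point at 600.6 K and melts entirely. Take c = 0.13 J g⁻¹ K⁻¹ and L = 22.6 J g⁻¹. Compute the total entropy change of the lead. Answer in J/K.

ΔS = 13.1 J/K

Warming step: ΔS₁ = m c ln(T_tr/T_i) = 210 × 0.13 × ln(600.6/497) = 5.169 J/K.
Phase change: ΔS₂ = +mL/T_tr = 210 × 22.6 / 600.6 = 7.902 J/K.
ΔS_total = (5.169) + (7.902) = 13.1 J/K.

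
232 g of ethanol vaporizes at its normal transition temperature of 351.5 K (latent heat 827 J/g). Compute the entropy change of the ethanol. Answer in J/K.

Heat absorbed by the substance: Q = mL = 232 × 827 = 191864 J.
At constant T, ΔS = Q_rev/T = 191864 / 351.5 = 546 J/K.

ΔS = 546 J/K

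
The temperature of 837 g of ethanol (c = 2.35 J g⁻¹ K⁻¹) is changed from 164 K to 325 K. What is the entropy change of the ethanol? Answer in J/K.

ΔS = 1350 J/K

ΔS = ∫dQ_rev/T = m c ln(T₂/T₁) = 837 × 2.35 × ln(325/164) = 1350 J/K.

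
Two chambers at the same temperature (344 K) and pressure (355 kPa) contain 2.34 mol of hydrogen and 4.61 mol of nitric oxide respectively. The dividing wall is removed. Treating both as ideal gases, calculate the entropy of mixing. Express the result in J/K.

ΔS_mix = 36.9 J/K

Mole fractions: x_A = 2.34/6.95 = 0.337, x_B = 0.663.
ΔS_mix = −R(n_A ln x_A + n_B ln x_B) = −8.314 × (2.34 ln 0.337 + 4.61 ln 0.663) = 36.9 J/K.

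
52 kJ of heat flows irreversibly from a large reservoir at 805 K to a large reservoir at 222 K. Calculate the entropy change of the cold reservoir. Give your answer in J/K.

ΔS_cold = 234 J/K

The cold reservoir gains heat Q, so ΔS_cold = +Q/T_C = 52000/222 = 234 J/K.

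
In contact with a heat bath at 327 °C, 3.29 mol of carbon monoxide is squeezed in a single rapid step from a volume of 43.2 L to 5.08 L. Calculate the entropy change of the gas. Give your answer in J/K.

Entropy is a state function, so ΔS_gas depends only on the end states.
For an isothermal ideal gas ΔS_gas = nR ln(V₂/V₁) = 3.29 × 8.314 × ln(5.08/43.2) = -58.6 J/K.

ΔS_gas = -58.6 J/K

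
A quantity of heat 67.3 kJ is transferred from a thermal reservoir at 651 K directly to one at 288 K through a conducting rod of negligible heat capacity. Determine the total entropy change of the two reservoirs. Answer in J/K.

ΔS_hot = −Q/T_H = −67300/651 = -103.4 J/K and ΔS_cold = +Q/T_C = 67300/288 = 233.7 J/K.
ΔS_total = -103.4 + 233.7 = 130 J/K, positive as the second law requires.

ΔS_total = 130 J/K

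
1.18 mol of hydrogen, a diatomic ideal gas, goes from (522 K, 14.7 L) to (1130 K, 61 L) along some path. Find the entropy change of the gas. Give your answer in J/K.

ΔS = 32.9 J/K

Entropy is a state function: ΔS = nC_V ln(T₂/T₁) + nR ln(V₂/V₁), with C_V = 5R/2 = 20.79 J mol⁻¹ K⁻¹ for a diatomic ideal gas.
ΔS = 1.18 × [20.79 × ln(1130/522) + 8.314 × ln(61/14.7)] = 32.9 J/K.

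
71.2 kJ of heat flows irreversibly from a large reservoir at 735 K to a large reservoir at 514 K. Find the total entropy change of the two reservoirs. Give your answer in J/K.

ΔS_total = 41.7 J/K

ΔS_hot = −Q/T_H = −71200/735 = -96.8707 J/K and ΔS_cold = +Q/T_C = 71200/514 = 138.521 J/K.
ΔS_total = -96.8707 + 138.521 = 41.7 J/K, positive as the second law requires.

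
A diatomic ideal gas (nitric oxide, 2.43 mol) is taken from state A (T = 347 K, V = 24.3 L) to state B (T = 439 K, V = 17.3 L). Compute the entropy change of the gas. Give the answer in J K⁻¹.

Entropy is a state function: ΔS = nC_V ln(T₂/T₁) + nR ln(V₂/V₁), with C_V = 5R/2 = 20.79 J mol⁻¹ K⁻¹ for a diatomic ideal gas.
ΔS = 2.43 × [20.79 × ln(439/347) + 8.314 × ln(17.3/24.3)] = 5.01 J/K.

ΔS = 5.01 J/K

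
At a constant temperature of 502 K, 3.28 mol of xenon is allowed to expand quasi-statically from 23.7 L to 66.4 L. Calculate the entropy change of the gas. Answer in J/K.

ΔS_gas = 28.1 J/K

For an isothermal ideal gas ΔS_gas = nR ln(V₂/V₁) = 3.28 × 8.314 × ln(66.4/23.7) = 28.1 J/K.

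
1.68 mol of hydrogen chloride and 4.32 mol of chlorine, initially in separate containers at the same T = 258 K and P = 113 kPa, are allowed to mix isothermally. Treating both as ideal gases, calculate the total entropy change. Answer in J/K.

ΔS_mix = 29.6 J/K

Mole fractions: x_A = 1.68/6 = 0.28, x_B = 0.72.
ΔS_mix = −R(n_A ln x_A + n_B ln x_B) = −8.314 × (1.68 ln 0.28 + 4.32 ln 0.72) = 29.6 J/K.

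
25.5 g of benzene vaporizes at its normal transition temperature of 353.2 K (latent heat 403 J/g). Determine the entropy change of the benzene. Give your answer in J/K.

Heat absorbed by the substance: Q = mL = 25.5 × 403 = 10276.5 J.
At constant T, ΔS = Q_rev/T = 10276.5 / 353.2 = 29.1 J/K.

ΔS = 29.1 J/K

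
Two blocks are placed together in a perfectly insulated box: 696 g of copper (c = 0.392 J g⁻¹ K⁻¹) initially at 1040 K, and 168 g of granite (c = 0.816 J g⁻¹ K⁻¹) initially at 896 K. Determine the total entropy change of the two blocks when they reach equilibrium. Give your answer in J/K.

Energy balance: T_f = (m₁c₁T₁ + m₂c₂T₂)/(m₁c₁ + m₂c₂) = 991.84 K.
ΔS₁ = m₁c₁ ln(T_f/T₁) = 272.832 × ln(991.84/1040) = -12.935 J/K.
ΔS₂ = m₂c₂ ln(T_f/T₂) = 137.088 × ln(991.84/896) = 13.931 J/K.
ΔS_total = -12.935 + 13.931 = 0.996 J/K.

ΔS_total = 0.996 J/K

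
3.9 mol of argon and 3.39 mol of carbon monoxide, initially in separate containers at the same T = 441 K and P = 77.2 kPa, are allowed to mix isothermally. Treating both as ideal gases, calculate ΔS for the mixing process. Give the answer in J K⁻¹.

Mole fractions: x_A = 3.9/7.29 = 0.535, x_B = 0.465.
ΔS_mix = −R(n_A ln x_A + n_B ln x_B) = −8.314 × (3.9 ln 0.535 + 3.39 ln 0.465) = 41.9 J/K.

ΔS_mix = 41.9 J/K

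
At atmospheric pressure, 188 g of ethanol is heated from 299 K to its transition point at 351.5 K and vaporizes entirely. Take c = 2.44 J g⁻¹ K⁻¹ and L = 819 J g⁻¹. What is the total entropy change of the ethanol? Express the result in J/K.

Warming step: ΔS₁ = m c ln(T_tr/T_i) = 188 × 2.44 × ln(351.5/299) = 74.21 J/K.
Phase change: ΔS₂ = +mL/T_tr = 188 × 819 / 351.5 = 438 J/K.
ΔS_total = (74.21) + (438) = 512 J/K.

ΔS = 512 J/K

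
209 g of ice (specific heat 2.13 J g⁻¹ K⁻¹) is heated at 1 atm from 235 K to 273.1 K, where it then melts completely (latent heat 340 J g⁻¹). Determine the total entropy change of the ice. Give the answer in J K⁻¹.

Warming step: ΔS₁ = m c ln(T_tr/T_i) = 209 × 2.13 × ln(273.1/235) = 66.89 J/K.
Phase change: ΔS₂ = +mL/T_tr = 209 × 340 / 273.1 = 260.2 J/K.
ΔS_total = (66.89) + (260.2) = 327 J/K.

ΔS = 327 J/K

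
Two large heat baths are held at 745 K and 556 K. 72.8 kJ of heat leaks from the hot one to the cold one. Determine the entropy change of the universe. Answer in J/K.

ΔS_hot = −Q/T_H = −72800/745 = -97.72 J/K and ΔS_cold = +Q/T_C = 72800/556 = 130.9 J/K.
ΔS_total = -97.72 + 130.9 = 33.2 J/K, positive as the second law requires.

ΔS_total = 33.2 J/K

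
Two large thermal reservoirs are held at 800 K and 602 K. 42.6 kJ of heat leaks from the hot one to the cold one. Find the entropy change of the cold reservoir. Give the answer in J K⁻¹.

ΔS_cold = 70.8 J/K

The cold reservoir gains heat Q, so ΔS_cold = +Q/T_C = 42600/602 = 70.8 J/K.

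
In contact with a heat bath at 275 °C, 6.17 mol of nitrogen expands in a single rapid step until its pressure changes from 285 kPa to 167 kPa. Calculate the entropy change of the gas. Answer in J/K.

Entropy is a state function, so ΔS_gas depends only on the end states.
For an isothermal ideal gas ΔS_gas = nR ln(P₁/P₂) = 6.17 × 8.314 × ln(285/167) = 27.4 J/K.

ΔS_gas = 27.4 J/K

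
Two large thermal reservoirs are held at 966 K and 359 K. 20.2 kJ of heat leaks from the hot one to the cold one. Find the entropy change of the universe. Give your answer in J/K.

ΔS_hot = −Q/T_H = −20200/966 = -20.91 J/K and ΔS_cold = +Q/T_C = 20200/359 = 56.27 J/K.
ΔS_total = -20.91 + 56.27 = 35.4 J/K, positive as the second law requires.

ΔS_total = 35.4 J/K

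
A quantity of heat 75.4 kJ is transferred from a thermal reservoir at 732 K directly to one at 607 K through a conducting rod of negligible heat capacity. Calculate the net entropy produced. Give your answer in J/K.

ΔS_total = 21.2 J/K

ΔS_hot = −Q/T_H = −75400/732 = -103 J/K and ΔS_cold = +Q/T_C = 75400/607 = 124.2 J/K.
ΔS_total = -103 + 124.2 = 21.2 J/K, positive as the second law requires.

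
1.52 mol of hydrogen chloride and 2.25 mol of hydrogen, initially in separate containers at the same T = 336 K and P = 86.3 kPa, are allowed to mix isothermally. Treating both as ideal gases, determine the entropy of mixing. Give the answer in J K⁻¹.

Mole fractions: x_A = 1.52/3.77 = 0.403, x_B = 0.597.
ΔS_mix = −R(n_A ln x_A + n_B ln x_B) = −8.314 × (1.52 ln 0.403 + 2.25 ln 0.597) = 21.1 J/K.

ΔS_mix = 21.1 J/K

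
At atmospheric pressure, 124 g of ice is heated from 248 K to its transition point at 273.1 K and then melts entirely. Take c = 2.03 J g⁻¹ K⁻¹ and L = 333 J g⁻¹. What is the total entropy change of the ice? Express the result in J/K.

ΔS = 175 J/K

Warming step: ΔS₁ = m c ln(T_tr/T_i) = 124 × 2.03 × ln(273.1/248) = 24.27 J/K.
Phase change: ΔS₂ = +mL/T_tr = 124 × 333 / 273.1 = 151.2 J/K.
ΔS_total = (24.27) + (151.2) = 175 J/K.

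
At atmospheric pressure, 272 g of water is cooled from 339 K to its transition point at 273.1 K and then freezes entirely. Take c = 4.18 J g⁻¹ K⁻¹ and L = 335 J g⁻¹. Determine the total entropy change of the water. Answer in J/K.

ΔS = -579 J/K

Cooling step: ΔS₁ = m c ln(T_tr/T_i) = 272 × 4.18 × ln(273.1/339) = -245.77 J/K.
Phase change: ΔS₂ = −mL/T_tr = −272 × 335 / 273.1 = -333.65 J/K.
ΔS_total = (-245.77) + (-333.65) = -579 J/K.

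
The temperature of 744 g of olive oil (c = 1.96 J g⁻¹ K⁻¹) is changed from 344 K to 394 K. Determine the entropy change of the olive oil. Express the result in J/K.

ΔS = 198 J/K

ΔS = ∫dQ_rev/T = m c ln(T₂/T₁) = 744 × 1.96 × ln(394/344) = 198 J/K.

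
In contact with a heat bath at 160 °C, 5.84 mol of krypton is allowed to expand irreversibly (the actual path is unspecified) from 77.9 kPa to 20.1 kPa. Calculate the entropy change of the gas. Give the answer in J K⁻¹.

Entropy is a state function, so ΔS_gas depends only on the end states.
For an isothermal ideal gas ΔS_gas = nR ln(P₁/P₂) = 5.84 × 8.314 × ln(77.9/20.1) = 65.8 J/K.

ΔS_gas = 65.8 J/K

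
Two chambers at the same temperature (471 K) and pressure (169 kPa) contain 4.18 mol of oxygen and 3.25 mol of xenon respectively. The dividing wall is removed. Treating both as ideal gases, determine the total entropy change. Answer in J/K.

ΔS_mix = 42.3 J/K

Mole fractions: x_A = 4.18/7.43 = 0.563, x_B = 0.437.
ΔS_mix = −R(n_A ln x_A + n_B ln x_B) = −8.314 × (4.18 ln 0.563 + 3.25 ln 0.437) = 42.3 J/K.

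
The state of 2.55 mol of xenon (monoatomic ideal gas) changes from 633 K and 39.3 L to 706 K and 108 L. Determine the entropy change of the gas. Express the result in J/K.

ΔS = 24.9 J/K

Entropy is a state function: ΔS = nC_V ln(T₂/T₁) + nR ln(V₂/V₁), with C_V = 3R/2 = 12.47 J mol⁻¹ K⁻¹ for a monoatomic ideal gas.
ΔS = 2.55 × [12.47 × ln(706/633) + 8.314 × ln(108/39.3)] = 24.9 J/K.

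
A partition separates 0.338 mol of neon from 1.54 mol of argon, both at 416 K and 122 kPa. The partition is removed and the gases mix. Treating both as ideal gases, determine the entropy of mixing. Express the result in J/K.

ΔS_mix = 7.36 J/K

Mole fractions: x_A = 0.338/1.88 = 0.18, x_B = 0.82.
ΔS_mix = −R(n_A ln x_A + n_B ln x_B) = −8.314 × (0.338 ln 0.18 + 1.54 ln 0.82) = 7.36 J/K.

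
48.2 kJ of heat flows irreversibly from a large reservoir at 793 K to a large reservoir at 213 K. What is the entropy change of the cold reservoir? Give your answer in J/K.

ΔS_cold = 226 J/K

The cold reservoir gains heat Q, so ΔS_cold = +Q/T_C = 48200/213 = 226 J/K.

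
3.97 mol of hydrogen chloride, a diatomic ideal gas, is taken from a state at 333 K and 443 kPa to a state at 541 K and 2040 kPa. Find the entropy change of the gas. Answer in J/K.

ΔS = nC_p ln(T₂/T₁) − nR ln(P₂/P₁), with C_p = 7R/2 = 29.1 J mol⁻¹ K⁻¹ for a diatomic ideal gas.
ΔS = 3.97 × [29.1 × ln(541/333) − 8.314 × ln(2040/443)] = 5.66 J/K.

ΔS = 5.66 J/K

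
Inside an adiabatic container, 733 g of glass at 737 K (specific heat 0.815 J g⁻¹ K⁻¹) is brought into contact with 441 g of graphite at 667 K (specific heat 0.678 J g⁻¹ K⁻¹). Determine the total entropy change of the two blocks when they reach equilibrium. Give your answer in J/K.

Energy balance: T_f = (m₁c₁T₁ + m₂c₂T₂)/(m₁c₁ + m₂c₂) = 713.65 K.
ΔS₁ = m₁c₁ ln(T_f/T₁) = 597.395 × ln(713.65/737) = -19.232 J/K.
ΔS₂ = m₂c₂ ln(T_f/T₂) = 298.998 × ln(713.65/667) = 20.213 J/K.
ΔS_total = -19.232 + 20.213 = 0.981 J/K.

ΔS_total = 0.981 J/K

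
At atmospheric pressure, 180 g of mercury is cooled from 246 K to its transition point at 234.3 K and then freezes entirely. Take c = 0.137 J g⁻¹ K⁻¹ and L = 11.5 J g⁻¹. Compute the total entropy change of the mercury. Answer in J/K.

ΔS = -10 J/K

Cooling step: ΔS₁ = m c ln(T_tr/T_i) = 180 × 0.137 × ln(234.3/246) = -1.202 J/K.
Phase change: ΔS₂ = −mL/T_tr = −180 × 11.5 / 234.3 = -8.835 J/K.
ΔS_total = (-1.202) + (-8.835) = -10 J/K.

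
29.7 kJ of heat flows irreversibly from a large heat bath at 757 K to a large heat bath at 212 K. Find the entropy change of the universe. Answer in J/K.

ΔS_total = 101 J/K

ΔS_hot = −Q/T_H = −29700/757 = -39.23 J/K and ΔS_cold = +Q/T_C = 29700/212 = 140.1 J/K.
ΔS_total = -39.23 + 140.1 = 101 J/K, positive as the second law requires.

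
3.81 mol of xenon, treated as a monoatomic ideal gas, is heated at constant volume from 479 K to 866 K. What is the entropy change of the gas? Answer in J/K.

ΔS = 28.1 J/K

At constant volume, ΔS = nC_V ln(T₂/T₁) with C_V = 3R/2 = 12.47 J mol⁻¹ K⁻¹.
ΔS = 3.81 × 12.47 × ln(866/479) = 28.1 J/K.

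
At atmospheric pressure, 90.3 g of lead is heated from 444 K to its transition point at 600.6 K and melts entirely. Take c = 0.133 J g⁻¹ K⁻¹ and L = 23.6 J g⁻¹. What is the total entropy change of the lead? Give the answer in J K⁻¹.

ΔS = 7.18 J/K

Warming step: ΔS₁ = m c ln(T_tr/T_i) = 90.3 × 0.133 × ln(600.6/444) = 3.628 J/K.
Phase change: ΔS₂ = +mL/T_tr = 90.3 × 23.6 / 600.6 = 3.548 J/K.
ΔS_total = (3.628) + (3.548) = 7.18 J/K.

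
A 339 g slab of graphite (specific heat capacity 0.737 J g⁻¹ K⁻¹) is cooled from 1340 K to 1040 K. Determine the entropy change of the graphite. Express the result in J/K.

ΔS = ∫dQ_rev/T = m c ln(T₂/T₁) = 339 × 0.737 × ln(1040/1340) = -63.3 J/K.

ΔS = -63.3 J/K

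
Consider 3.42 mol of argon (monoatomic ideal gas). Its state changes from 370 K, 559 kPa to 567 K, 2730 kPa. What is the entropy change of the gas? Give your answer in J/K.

ΔS = -14.8 J/K

ΔS = nC_p ln(T₂/T₁) − nR ln(P₂/P₁), with C_p = 5R/2 = 20.79 J mol⁻¹ K⁻¹ for a monoatomic ideal gas.
ΔS = 3.42 × [20.79 × ln(567/370) − 8.314 × ln(2730/559)] = -14.8 J/K.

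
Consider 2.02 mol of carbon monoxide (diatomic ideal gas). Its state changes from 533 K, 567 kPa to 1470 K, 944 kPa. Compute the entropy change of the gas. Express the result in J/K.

ΔS = nC_p ln(T₂/T₁) − nR ln(P₂/P₁), with C_p = 7R/2 = 29.1 J mol⁻¹ K⁻¹ for a diatomic ideal gas.
ΔS = 2.02 × [29.1 × ln(1470/533) − 8.314 × ln(944/567)] = 51.1 J/K.

ΔS = 51.1 J/K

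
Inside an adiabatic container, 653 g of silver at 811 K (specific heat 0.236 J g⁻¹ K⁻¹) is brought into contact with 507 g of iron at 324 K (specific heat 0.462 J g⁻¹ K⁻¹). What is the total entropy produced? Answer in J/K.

Energy balance: T_f = (m₁c₁T₁ + m₂c₂T₂)/(m₁c₁ + m₂c₂) = 517.26 K.
ΔS₁ = m₁c₁ ln(T_f/T₁) = 154.108 × ln(517.26/811) = -69.31 J/K.
ΔS₂ = m₂c₂ ln(T_f/T₂) = 234.234 × ln(517.26/324) = 109.6 J/K.
ΔS_total = -69.31 + 109.6 = 40.3 J/K.

ΔS_total = 40.3 J/K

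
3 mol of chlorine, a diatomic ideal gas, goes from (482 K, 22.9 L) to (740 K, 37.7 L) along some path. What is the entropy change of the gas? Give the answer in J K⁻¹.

ΔS = 39.2 J/K

Entropy is a state function: ΔS = nC_V ln(T₂/T₁) + nR ln(V₂/V₁), with C_V = 5R/2 = 20.79 J mol⁻¹ K⁻¹ for a diatomic ideal gas.
ΔS = 3 × [20.79 × ln(740/482) + 8.314 × ln(37.7/22.9)] = 39.2 J/K.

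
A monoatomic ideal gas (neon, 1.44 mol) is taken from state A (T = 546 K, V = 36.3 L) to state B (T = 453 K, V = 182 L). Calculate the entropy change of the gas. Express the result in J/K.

ΔS = 15.9 J/K

Entropy is a state function: ΔS = nC_V ln(T₂/T₁) + nR ln(V₂/V₁), with C_V = 3R/2 = 12.47 J mol⁻¹ K⁻¹ for a monoatomic ideal gas.
ΔS = 1.44 × [12.47 × ln(453/546) + 8.314 × ln(182/36.3)] = 15.9 J/K.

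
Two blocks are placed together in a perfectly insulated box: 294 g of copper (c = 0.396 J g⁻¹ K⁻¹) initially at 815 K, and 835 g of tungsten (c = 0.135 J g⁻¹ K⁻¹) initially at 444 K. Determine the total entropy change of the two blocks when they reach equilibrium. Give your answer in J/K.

ΔS_total = 10.4 J/K

Energy balance: T_f = (m₁c₁T₁ + m₂c₂T₂)/(m₁c₁ + m₂c₂) = 632.49 K.
ΔS₁ = m₁c₁ ln(T_f/T₁) = 116.424 × ln(632.49/815) = -29.52 J/K.
ΔS₂ = m₂c₂ ln(T_f/T₂) = 112.725 × ln(632.49/444) = 39.89 J/K.
ΔS_total = -29.52 + 39.89 = 10.4 J/K.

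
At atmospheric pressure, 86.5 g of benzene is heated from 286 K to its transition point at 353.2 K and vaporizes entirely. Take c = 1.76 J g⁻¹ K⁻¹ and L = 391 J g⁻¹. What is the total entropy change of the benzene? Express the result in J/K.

Warming step: ΔS₁ = m c ln(T_tr/T_i) = 86.5 × 1.76 × ln(353.2/286) = 32.13 J/K.
Phase change: ΔS₂ = +mL/T_tr = 86.5 × 391 / 353.2 = 95.76 J/K.
ΔS_total = (32.13) + (95.76) = 128 J/K.

ΔS = 128 J/K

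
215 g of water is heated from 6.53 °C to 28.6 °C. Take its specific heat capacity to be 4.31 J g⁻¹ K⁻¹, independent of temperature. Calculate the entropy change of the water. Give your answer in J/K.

ΔS = 70.4 J/K

In kelvin: T₁ = 279.68 K, T₂ = 301.75 K. ΔS = ∫dQ_rev/T = m c ln(T₂/T₁) = 215 × 4.31 × ln(301.75/279.68) = 70.4 J/K.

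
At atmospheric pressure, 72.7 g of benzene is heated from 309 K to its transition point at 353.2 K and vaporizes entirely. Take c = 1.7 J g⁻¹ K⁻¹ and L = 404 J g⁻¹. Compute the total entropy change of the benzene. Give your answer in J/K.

Warming step: ΔS₁ = m c ln(T_tr/T_i) = 72.7 × 1.7 × ln(353.2/309) = 16.52 J/K.
Phase change: ΔS₂ = +mL/T_tr = 72.7 × 404 / 353.2 = 83.16 J/K.
ΔS_total = (16.52) + (83.16) = 99.7 J/K.

ΔS = 99.7 J/K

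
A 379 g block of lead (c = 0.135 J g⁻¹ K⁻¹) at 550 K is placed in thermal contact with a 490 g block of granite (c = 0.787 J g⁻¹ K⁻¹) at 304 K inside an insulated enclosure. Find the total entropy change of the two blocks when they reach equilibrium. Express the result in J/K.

Energy balance: T_f = (m₁c₁T₁ + m₂c₂T₂)/(m₁c₁ + m₂c₂) = 332.82 K.
ΔS₁ = m₁c₁ ln(T_f/T₁) = 51.165 × ln(332.82/550) = -25.7 J/K.
ΔS₂ = m₂c₂ ln(T_f/T₂) = 385.63 × ln(332.82/304) = 34.92 J/K.
ΔS_total = -25.7 + 34.92 = 9.22 J/K.

ΔS_total = 9.22 J/K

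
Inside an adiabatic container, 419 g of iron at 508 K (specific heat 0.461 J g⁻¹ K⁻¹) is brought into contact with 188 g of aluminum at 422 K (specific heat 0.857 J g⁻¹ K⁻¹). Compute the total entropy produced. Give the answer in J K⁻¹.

Energy balance: T_f = (m₁c₁T₁ + m₂c₂T₂)/(m₁c₁ + m₂c₂) = 468.89 K.
ΔS₁ = m₁c₁ ln(T_f/T₁) = 193.159 × ln(468.89/508) = -15.475 J/K.
ΔS₂ = m₂c₂ ln(T_f/T₂) = 161.116 × ln(468.89/422) = 16.975 J/K.
ΔS_total = -15.475 + 16.975 = 1.5 J/K.

ΔS_total = 1.5 J/K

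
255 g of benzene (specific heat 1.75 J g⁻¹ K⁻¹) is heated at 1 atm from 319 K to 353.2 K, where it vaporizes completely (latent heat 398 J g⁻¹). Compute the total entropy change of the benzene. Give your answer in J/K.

Warming step: ΔS₁ = m c ln(T_tr/T_i) = 255 × 1.75 × ln(353.2/319) = 45.45 J/K.
Phase change: ΔS₂ = +mL/T_tr = 255 × 398 / 353.2 = 287.3 J/K.
ΔS_total = (45.45) + (287.3) = 333 J/K.

ΔS = 333 J/K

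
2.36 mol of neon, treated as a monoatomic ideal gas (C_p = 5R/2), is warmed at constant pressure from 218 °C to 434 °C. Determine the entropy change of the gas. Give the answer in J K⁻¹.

ΔS = 17.9 J/K

In kelvin: T₁ = 491.15 K, T₂ = 707.15 K. At constant pressure, ΔS = nC_p ln(T₂/T₁) with C_p = 5R/2 = 20.79 J mol⁻¹ K⁻¹.
ΔS = 2.36 × 20.79 × ln(707.15/491.15) = 17.9 J/K.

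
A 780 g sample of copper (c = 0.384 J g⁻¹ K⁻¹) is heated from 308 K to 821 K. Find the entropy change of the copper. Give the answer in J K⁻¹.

ΔS = ∫dQ_rev/T = m c ln(T₂/T₁) = 780 × 0.384 × ln(821/308) = 294 J/K.

ΔS = 294 J/K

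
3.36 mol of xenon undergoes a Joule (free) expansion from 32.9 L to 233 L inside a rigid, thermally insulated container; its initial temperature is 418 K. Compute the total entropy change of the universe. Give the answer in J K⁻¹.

ΔS_universe = 54.7 J/K

For an ideal gas in free expansion Q = 0 and W = 0, so T is unchanged.
Entropy is a state function; using a reversible isothermal path, ΔS_gas = nR ln(V₂/V₁) = 3.36 × 8.314 × ln(233/32.9) = 54.7 J/K.
The insulated surroundings exchange no heat, so ΔS_surr = 0 and ΔS_universe = ΔS_gas.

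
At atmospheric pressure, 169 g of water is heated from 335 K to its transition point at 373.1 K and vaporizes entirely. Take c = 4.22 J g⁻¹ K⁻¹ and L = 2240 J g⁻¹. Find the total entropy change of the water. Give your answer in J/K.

Warming step: ΔS₁ = m c ln(T_tr/T_i) = 169 × 4.22 × ln(373.1/335) = 76.82 J/K.
Phase change: ΔS₂ = +mL/T_tr = 169 × 2240 / 373.1 = 1015 J/K.
ΔS_total = (76.82) + (1015) = 1090 J/K.

ΔS = 1090 J/K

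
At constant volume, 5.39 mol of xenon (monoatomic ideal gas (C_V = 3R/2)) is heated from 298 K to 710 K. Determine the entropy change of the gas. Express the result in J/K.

At constant volume, ΔS = nC_V ln(T₂/T₁) with C_V = 3R/2 = 12.47 J mol⁻¹ K⁻¹.
ΔS = 5.39 × 12.47 × ln(710/298) = 58.4 J/K.

ΔS = 58.4 J/K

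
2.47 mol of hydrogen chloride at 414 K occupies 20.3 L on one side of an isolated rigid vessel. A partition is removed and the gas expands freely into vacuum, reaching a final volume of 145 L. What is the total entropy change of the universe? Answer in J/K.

ΔS_universe = 40.4 J/K

No heat is exchanged and no work is done, so the ideal-gas temperature stays constant.
Entropy is a state function; using a reversible isothermal path, ΔS_gas = nR ln(V₂/V₁) = 2.47 × 8.314 × ln(145/20.3) = 40.4 J/K.
The insulated surroundings exchange no heat, so ΔS_surr = 0 and ΔS_universe = ΔS_gas.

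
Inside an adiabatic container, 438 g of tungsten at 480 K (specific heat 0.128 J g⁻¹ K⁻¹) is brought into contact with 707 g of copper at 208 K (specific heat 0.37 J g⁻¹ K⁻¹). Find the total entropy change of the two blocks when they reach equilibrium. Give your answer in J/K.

Energy balance: T_f = (m₁c₁T₁ + m₂c₂T₂)/(m₁c₁ + m₂c₂) = 256.01 K.
ΔS₁ = m₁c₁ ln(T_f/T₁) = 56.064 × ln(256.01/480) = -35.24 J/K.
ΔS₂ = m₂c₂ ln(T_f/T₂) = 261.59 × ln(256.01/208) = 54.32 J/K.
ΔS_total = -35.24 + 54.32 = 19.1 J/K.

ΔS_total = 19.1 J/K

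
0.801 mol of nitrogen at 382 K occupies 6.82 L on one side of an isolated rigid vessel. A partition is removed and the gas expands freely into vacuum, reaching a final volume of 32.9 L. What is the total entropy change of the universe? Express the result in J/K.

ΔS_universe = 10.5 J/K

No heat is exchanged and no work is done, so the ideal-gas temperature stays constant.
Entropy is a state function; using a reversible isothermal path, ΔS_gas = nR ln(V₂/V₁) = 0.801 × 8.314 × ln(32.9/6.82) = 10.5 J/K.
The insulated surroundings exchange no heat, so ΔS_surr = 0 and ΔS_universe = ΔS_gas.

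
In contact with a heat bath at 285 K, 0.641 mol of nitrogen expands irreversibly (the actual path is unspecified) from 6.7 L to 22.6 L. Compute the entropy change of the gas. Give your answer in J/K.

Entropy is a state function, so ΔS_gas depends only on the end states.
For an isothermal ideal gas ΔS_gas = nR ln(V₂/V₁) = 0.641 × 8.314 × ln(22.6/6.7) = 6.48 J/K.

ΔS_gas = 6.48 J/K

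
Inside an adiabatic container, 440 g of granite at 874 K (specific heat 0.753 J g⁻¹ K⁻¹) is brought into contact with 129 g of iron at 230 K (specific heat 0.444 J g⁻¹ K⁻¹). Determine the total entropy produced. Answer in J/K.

Energy balance: T_f = (m₁c₁T₁ + m₂c₂T₂)/(m₁c₁ + m₂c₂) = 779.08 K.
ΔS₁ = m₁c₁ ln(T_f/T₁) = 331.32 × ln(779.08/874) = -38.09 J/K.
ΔS₂ = m₂c₂ ln(T_f/T₂) = 57.276 × ln(779.08/230) = 69.88 J/K.
ΔS_total = -38.09 + 69.88 = 31.8 J/K.

ΔS_total = 31.8 J/K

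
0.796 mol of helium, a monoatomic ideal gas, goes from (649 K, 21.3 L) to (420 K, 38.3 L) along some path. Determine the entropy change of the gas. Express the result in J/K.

Entropy is a state function: ΔS = nC_V ln(T₂/T₁) + nR ln(V₂/V₁), with C_V = 3R/2 = 12.47 J mol⁻¹ K⁻¹ for a monoatomic ideal gas.
ΔS = 0.796 × [12.47 × ln(420/649) + 8.314 × ln(38.3/21.3)] = -0.437 J/K.

ΔS = -0.437 J/K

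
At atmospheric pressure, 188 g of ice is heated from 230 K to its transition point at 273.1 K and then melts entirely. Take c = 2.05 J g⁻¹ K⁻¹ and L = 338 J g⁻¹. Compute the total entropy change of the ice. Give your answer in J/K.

Warming step: ΔS₁ = m c ln(T_tr/T_i) = 188 × 2.05 × ln(273.1/230) = 66.2 J/K.
Phase change: ΔS₂ = +mL/T_tr = 188 × 338 / 273.1 = 232.7 J/K.
ΔS_total = (66.2) + (232.7) = 299 J/K.

ΔS = 299 J/K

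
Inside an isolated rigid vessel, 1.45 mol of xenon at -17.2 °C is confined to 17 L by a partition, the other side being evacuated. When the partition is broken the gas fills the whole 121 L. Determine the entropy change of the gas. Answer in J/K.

No heat is exchanged and no work is done, so the ideal-gas temperature stays constant.
Entropy is a state function; using a reversible isothermal path, ΔS_gas = nR ln(V₂/V₁) = 1.45 × 8.314 × ln(121/17) = 23.7 J/K.

ΔS_gas = 23.7 J/K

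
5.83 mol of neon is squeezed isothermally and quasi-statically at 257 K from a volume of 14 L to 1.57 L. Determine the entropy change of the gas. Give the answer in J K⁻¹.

ΔS_gas = -106 J/K

For an isothermal ideal gas ΔS_gas = nR ln(V₂/V₁) = 5.83 × 8.314 × ln(1.57/14) = -106 J/K.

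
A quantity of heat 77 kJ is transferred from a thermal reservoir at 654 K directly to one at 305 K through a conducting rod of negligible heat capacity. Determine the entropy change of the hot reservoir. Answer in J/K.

The hot reservoir loses heat Q, so ΔS_hot = −Q/T_H = −77000/654 = -118 J/K.

ΔS_hot = -118 J/K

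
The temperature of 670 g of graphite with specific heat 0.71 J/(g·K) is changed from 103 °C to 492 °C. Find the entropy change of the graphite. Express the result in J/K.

ΔS = 338 J/K

In kelvin: T₁ = 376.15 K, T₂ = 765.15 K. ΔS = ∫dQ_rev/T = m c ln(T₂/T₁) = 670 × 0.71 × ln(765.15/376.15) = 338 J/K.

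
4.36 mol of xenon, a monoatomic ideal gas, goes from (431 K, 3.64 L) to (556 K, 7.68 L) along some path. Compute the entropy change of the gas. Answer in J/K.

Entropy is a state function: ΔS = nC_V ln(T₂/T₁) + nR ln(V₂/V₁), with C_V = 3R/2 = 12.47 J mol⁻¹ K⁻¹ for a monoatomic ideal gas.
ΔS = 4.36 × [12.47 × ln(556/431) + 8.314 × ln(7.68/3.64)] = 40.9 J/K.

ΔS = 40.9 J/K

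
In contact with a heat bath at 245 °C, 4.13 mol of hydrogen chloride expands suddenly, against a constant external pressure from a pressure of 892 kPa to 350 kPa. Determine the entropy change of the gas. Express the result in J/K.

Entropy is a state function, so ΔS_gas depends only on the end states.
For an isothermal ideal gas ΔS_gas = nR ln(P₁/P₂) = 4.13 × 8.314 × ln(892/350) = 32.1 J/K.

ΔS_gas = 32.1 J/K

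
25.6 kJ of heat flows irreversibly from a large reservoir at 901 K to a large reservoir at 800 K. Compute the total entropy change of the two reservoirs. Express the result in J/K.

ΔS_total = 3.59 J/K

ΔS_hot = −Q/T_H = −25600/901 = -28.41 J/K and ΔS_cold = +Q/T_C = 25600/800 = 32 J/K.
ΔS_total = -28.41 + 32 = 3.59 J/K, positive as the second law requires.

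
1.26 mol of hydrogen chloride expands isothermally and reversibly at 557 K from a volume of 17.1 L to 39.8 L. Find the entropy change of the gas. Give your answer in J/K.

For an isothermal ideal gas ΔS_gas = nR ln(V₂/V₁) = 1.26 × 8.314 × ln(39.8/17.1) = 8.85 J/K.

ΔS_gas = 8.85 J/K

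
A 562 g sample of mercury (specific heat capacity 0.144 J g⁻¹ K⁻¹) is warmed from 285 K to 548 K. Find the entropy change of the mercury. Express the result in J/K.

ΔS = 52.9 J/K

ΔS = ∫dQ_rev/T = m c ln(T₂/T₁) = 562 × 0.144 × ln(548/285) = 52.9 J/K.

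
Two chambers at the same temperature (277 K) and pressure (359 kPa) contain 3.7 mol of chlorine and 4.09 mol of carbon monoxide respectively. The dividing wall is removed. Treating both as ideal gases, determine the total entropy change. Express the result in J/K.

Mole fractions: x_A = 3.7/7.79 = 0.475, x_B = 0.525.
ΔS_mix = −R(n_A ln x_A + n_B ln x_B) = −8.314 × (3.7 ln 0.475 + 4.09 ln 0.525) = 44.8 J/K.

ΔS_mix = 44.8 J/K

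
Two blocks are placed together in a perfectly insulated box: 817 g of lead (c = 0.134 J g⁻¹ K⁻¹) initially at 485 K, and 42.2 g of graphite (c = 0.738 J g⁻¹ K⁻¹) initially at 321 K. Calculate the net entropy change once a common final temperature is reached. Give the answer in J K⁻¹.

Energy balance: T_f = (m₁c₁T₁ + m₂c₂T₂)/(m₁c₁ + m₂c₂) = 448.68 K.
ΔS₁ = m₁c₁ ln(T_f/T₁) = 109.478 × ln(448.68/485) = -8.522 J/K.
ΔS₂ = m₂c₂ ln(T_f/T₂) = 31.1436 × ln(448.68/321) = 10.43 J/K.
ΔS_total = -8.522 + 10.43 = 1.91 J/K.

ΔS_total = 1.91 J/K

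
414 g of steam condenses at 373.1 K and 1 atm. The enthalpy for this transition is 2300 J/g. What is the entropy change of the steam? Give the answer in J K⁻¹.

ΔS = -2550 J/K

Heat released by the substance: Q = −mL = −414 × 2300 = −952200 J.
At constant T, ΔS = Q_rev/T = −952200 / 373.1 = -2550 J/K.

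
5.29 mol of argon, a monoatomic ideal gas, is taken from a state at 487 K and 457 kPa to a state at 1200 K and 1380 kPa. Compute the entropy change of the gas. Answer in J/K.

ΔS = nC_p ln(T₂/T₁) − nR ln(P₂/P₁), with C_p = 5R/2 = 20.79 J mol⁻¹ K⁻¹ for a monoatomic ideal gas.
ΔS = 5.29 × [20.79 × ln(1200/487) − 8.314 × ln(1380/457)] = 50.6 J/K.

ΔS = 50.6 J/K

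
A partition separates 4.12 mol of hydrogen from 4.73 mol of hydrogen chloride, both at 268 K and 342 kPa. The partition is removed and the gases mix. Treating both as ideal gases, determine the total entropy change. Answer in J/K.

Mole fractions: x_A = 4.12/8.85 = 0.466, x_B = 0.534.
ΔS_mix = −R(n_A ln x_A + n_B ln x_B) = −8.314 × (4.12 ln 0.466 + 4.73 ln 0.534) = 50.8 J/K.

ΔS_mix = 50.8 J/K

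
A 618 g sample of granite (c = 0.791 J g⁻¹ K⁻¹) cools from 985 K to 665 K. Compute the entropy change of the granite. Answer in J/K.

ΔS = ∫dQ_rev/T = m c ln(T₂/T₁) = 618 × 0.791 × ln(665/985) = -192 J/K.

ΔS = -192 J/K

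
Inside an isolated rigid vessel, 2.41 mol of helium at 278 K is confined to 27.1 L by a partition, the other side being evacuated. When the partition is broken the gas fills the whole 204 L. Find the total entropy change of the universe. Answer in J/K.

No heat is exchanged and no work is done, so the ideal-gas temperature stays constant.
Entropy is a state function; using a reversible isothermal path, ΔS_gas = nR ln(V₂/V₁) = 2.41 × 8.314 × ln(204/27.1) = 40.4 J/K.
The insulated surroundings exchange no heat, so ΔS_surr = 0 and ΔS_universe = ΔS_gas.

ΔS_universe = 40.4 J/K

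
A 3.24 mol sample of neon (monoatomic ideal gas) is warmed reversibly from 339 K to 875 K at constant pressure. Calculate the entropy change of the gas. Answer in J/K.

At constant pressure, ΔS = nC_p ln(T₂/T₁) with C_p = 5R/2 = 20.79 J mol⁻¹ K⁻¹.
ΔS = 3.24 × 20.79 × ln(875/339) = 63.9 J/K.

ΔS = 63.9 J/K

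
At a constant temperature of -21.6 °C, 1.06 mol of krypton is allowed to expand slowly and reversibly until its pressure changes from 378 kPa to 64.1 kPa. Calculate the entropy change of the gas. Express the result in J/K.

ΔS_gas = 15.6 J/K

For an isothermal ideal gas ΔS_gas = nR ln(P₁/P₂) = 1.06 × 8.314 × ln(378/64.1) = 15.6 J/K.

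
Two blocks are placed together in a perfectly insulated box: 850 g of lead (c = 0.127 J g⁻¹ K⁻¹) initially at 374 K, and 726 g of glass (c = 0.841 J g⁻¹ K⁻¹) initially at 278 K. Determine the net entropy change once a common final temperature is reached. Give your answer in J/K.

ΔS_total = 4.32 J/K

Energy balance: T_f = (m₁c₁T₁ + m₂c₂T₂)/(m₁c₁ + m₂c₂) = 292.42 K.
ΔS₁ = m₁c₁ ln(T_f/T₁) = 107.95 × ln(292.42/374) = -26.56 J/K.
ΔS₂ = m₂c₂ ln(T_f/T₂) = 610.566 × ln(292.42/278) = 30.88 J/K.
ΔS_total = -26.56 + 30.88 = 4.32 J/K.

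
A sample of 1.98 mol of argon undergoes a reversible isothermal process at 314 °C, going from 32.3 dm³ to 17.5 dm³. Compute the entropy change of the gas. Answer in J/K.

ΔS_gas = -10.1 J/K

For an isothermal ideal gas ΔS_gas = nR ln(V₂/V₁) = 1.98 × 8.314 × ln(17.5/32.3) = -10.1 J/K.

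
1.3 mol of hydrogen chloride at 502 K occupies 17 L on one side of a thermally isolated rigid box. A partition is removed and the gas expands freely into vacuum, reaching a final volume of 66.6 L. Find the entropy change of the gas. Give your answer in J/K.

For an ideal gas in free expansion Q = 0 and W = 0, so T is unchanged.
Entropy is a state function; using a reversible isothermal path, ΔS_gas = nR ln(V₂/V₁) = 1.3 × 8.314 × ln(66.6/17) = 14.8 J/K.

ΔS_gas = 14.8 J/K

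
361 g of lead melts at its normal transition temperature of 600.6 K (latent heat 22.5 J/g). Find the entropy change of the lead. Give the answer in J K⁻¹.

ΔS = 13.5 J/K

Heat absorbed by the substance: Q = mL = 361 × 22.5 = 8122.5 J.
At constant T, ΔS = Q_rev/T = 8122.5 / 600.6 = 13.5 J/K.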